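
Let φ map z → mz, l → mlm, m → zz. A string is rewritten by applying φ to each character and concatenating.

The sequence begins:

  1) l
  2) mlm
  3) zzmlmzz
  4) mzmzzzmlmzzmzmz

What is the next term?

zzmzzzmzmzmzzzmlmzzmzmzzzmzzzmz

φ(mzmzzzmlmzzmzmz) expands symbol-by-symbol to zz mz zz mz mz mz zz mlm zz mz mz zz mz zz mz; joining the 15 pieces gives the next term.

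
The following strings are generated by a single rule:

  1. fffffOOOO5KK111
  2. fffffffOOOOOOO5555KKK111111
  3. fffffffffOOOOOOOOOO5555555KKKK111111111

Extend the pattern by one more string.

The n-th term is 2n+3 f's then 3n+1 O's then 3n-2 5's then n+1 K's then 3n 1's (n = 1, 2, …).
At n = 4 the blocks have lengths 11, 13, 10, 5, 12.

fffffffffffOOOOOOOOOOOOO5555555555KKKKK111111111111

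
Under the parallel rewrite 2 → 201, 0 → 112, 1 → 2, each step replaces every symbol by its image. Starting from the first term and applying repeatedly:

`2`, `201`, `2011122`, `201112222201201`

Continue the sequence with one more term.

20111222220120120120120111222011122

Replace each of the 15 characters of 201112222201201 in place — 201 112 2 2 2 201 201 201 201 201 112 2 201 112 2 — and concatenate.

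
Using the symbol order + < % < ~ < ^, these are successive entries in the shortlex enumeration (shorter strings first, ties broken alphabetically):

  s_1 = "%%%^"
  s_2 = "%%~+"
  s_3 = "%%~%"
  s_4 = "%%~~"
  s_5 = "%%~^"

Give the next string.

%%^+

Treat %%~^ as a base-4 numeral over the given alphabet and add one, carrying through any trailing ^'s.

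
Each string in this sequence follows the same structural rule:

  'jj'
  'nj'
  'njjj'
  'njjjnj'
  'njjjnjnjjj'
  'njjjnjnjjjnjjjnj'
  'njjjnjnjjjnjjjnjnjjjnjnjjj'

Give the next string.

This is a Fibonacci-style word recurrence s(k) = s(k−1)·s(k−2): e.g. nj·jj = njjj.
The next term joins njjjnjnjjjnjjjnjnjjjnjnjjj and njjjnjnjjjnjjjnj.

njjjnjnjjjnjjjnjnjjjnjnjjjnjjjnjnjjjnjjjnj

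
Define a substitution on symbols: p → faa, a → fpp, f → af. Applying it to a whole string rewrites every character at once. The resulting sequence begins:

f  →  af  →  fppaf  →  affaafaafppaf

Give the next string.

φ(affaafaafppaf) expands symbol-by-symbol to fpp af af fpp fpp af fpp fpp af faa faa fpp af; joining the 13 pieces gives the next term.

fppafaffppfppaffppfppaffaafaafppaf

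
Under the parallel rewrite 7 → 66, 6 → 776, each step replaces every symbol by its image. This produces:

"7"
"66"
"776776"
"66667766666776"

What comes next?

Rewriting the 14 symbols of 66667766666776 one by one yields 776 776 776 776 66 66 776 776 776 776 776 66 66 776; concatenated:

77677677677666667767767767767766666776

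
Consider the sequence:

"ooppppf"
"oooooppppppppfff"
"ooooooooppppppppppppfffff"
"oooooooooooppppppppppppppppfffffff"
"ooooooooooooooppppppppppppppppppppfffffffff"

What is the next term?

Term n consists of 3n-1 o's, followed by 4n p's, followed by 2n-1 f's (n = 1, 2, …).
For the next term, n = 6, so the run lengths are 17, 24, 11.

oooooooooooooooooppppppppppppppppppppppppfffffffffff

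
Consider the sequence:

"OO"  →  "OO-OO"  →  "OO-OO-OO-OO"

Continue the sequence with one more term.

Each string is two copies of the previous one joined by '-'.
So the next term is two copies of OO-OO-OO-OO with '-' between the halves.

OO-OO-OO-OO-OO-OO-OO-OO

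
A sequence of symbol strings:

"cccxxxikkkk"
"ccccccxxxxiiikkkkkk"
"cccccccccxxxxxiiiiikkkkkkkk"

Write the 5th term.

cccccccccccccccxxxxxxxiiiiiiiiikkkkkkkkkkkk

The n-th term is 3n c's then n+2 x's then 2n-1 i's then 2n+2 k's (n = 1, 2, …).
At n = 5 the blocks have lengths 15, 7, 9, 12.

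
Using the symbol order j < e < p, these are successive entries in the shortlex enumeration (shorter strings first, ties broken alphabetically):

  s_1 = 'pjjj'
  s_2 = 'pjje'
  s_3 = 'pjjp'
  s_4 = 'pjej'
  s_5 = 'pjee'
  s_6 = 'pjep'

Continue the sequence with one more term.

Treat pjep as a base-3 numeral over the given alphabet and add one, carrying through any trailing p's.

pjpj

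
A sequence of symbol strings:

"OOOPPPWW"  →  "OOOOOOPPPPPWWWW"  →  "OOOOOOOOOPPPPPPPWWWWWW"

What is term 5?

Each string has the form O^{3n} P^{2n+1} W^{2n} (n = 1, 2, …).
Setting n = 5 gives 15, 11, 10 characters in each block.

OOOOOOOOOOOOOOOPPPPPPPPPPPWWWWWWWWWW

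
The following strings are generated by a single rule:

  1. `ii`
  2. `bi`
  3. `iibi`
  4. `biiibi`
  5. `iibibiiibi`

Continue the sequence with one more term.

biiibiiibibiiibi

From term 3 onward, concatenate the second-to-last term with the last: ii·bi = iibi, bi·iibi = biiibi, …
Continuing: biiibi · iibibiiibi gives term 6.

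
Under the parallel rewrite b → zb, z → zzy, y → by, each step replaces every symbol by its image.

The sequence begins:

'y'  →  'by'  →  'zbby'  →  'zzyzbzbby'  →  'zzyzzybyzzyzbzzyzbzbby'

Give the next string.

φ(zzyzzybyzzyzbzzyzbzbby) expands symbol-by-symbol to zzy zzy by zzy zzy by zb by zzy zzy by zzy zb zzy zzy by zzy zb zzy zb zb by; joining the 22 pieces gives the next term.

zzyzzybyzzyzzybyzbbyzzyzzybyzzyzbzzyzzybyzzyzbzzyzbzbby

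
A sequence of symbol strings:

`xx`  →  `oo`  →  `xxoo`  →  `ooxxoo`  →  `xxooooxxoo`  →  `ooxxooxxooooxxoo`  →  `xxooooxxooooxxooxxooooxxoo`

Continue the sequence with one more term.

This is a Fibonacci-style word recurrence s(k) = s(k−2)·s(k−1): e.g. xx·oo = xxoo.
So term 8 is ooxxooxxooooxxoo·xxooooxxooooxxooxxooooxxoo.

ooxxooxxooooxxooxxooooxxooooxxooxxooooxxoo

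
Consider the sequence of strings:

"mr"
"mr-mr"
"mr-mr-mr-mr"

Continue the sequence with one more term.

Each string is two copies of the previous one joined by '-'.
Doubling mr-mr-mr-mr with '-' between the halves:

mr-mr-mr-mr-mr-mr-mr-mr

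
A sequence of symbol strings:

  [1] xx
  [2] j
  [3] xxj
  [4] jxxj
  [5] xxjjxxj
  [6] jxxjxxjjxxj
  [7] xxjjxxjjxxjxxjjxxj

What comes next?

From term 3 onward, concatenate the second-to-last term with the last: xx·j = xxj, j·xxj = jxxj, …
Continuing: jxxjxxjjxxj · xxjjxxjjxxjxxjjxxj gives term 8.

jxxjxxjjxxjxxjjxxjjxxjxxjjxxj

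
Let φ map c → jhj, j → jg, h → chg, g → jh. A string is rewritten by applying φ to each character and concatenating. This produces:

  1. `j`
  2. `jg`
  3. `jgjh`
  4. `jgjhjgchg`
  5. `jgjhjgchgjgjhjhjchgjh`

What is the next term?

Applying the rule to each of the 21 symbols of jgjhjgchgjgjhjhjchgjh gives the pieces jg jh jg chg jg jh jhj chg jh jg jh jg chg jg chg jg jhj chg jh jg chg, which concatenate to the answer.

jgjhjgchgjgjhjhjchgjhjgjhjgchgjgchgjgjhjchgjhjgchg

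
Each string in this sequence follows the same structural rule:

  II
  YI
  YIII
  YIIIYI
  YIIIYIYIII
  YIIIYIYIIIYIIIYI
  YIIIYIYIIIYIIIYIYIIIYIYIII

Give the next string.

Each term (from the third on) is the previous term followed by the one before it: term 3 = YI·II = YIII.
Continuing: YIIIYIYIIIYIIIYIYIIIYIYIII · YIIIYIYIIIYIIIYI gives term 8.

YIIIYIYIIIYIIIYIYIIIYIYIIIYIIIYIYIIIYIIIYI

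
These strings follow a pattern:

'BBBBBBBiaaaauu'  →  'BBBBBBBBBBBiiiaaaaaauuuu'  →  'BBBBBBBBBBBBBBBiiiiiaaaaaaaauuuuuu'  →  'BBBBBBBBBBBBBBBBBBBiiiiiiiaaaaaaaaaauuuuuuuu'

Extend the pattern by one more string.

The n-th term is 4n+3 B's then 2n-1 i's then 2n+2 a's then 2n u's (n = 1, 2, …).
Setting n = 5 gives 23, 9, 12, 10 characters in each block.

BBBBBBBBBBBBBBBBBBBBBBBiiiiiiiiiaaaaaaaaaaaauuuuuuuuuu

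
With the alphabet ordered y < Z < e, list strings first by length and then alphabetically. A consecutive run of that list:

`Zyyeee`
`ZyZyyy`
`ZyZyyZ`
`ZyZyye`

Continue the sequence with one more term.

ZyZyZy

Treat ZyZyye as a base-3 numeral over the given alphabet and add one, carrying through any trailing e's.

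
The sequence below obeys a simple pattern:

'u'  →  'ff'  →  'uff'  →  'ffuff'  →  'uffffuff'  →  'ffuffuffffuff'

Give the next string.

This is a Fibonacci-style word recurrence s(k) = s(k−2)·s(k−1): e.g. u·ff = uff.
Continuing: uffffuff · ffuffuffffuff gives term 7.

uffffuffffuffuffffuff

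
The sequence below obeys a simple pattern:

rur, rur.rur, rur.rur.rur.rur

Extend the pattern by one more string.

Each string is two copies of the previous one joined by '.'.
Doubling rur.rur.rur.rur with '.' between the halves:

rur.rur.rur.rur.rur.rur.rur.rur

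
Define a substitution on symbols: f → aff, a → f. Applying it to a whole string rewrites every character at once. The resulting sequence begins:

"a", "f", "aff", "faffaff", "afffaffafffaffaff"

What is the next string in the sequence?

φ(afffaffafffaffaff) expands symbol-by-symbol to f aff aff aff f aff aff f aff aff aff f aff aff f aff aff; joining the 17 pieces gives the next term.

faffaffafffaffafffaffaffafffaffafffaffaff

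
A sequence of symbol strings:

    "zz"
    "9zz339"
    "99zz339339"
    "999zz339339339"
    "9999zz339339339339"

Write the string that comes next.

99999zz339339339339339

Every step adds 9 to the front and 339 to the end of the previous string.
One more step from 9999zz339339339339 gives the answer.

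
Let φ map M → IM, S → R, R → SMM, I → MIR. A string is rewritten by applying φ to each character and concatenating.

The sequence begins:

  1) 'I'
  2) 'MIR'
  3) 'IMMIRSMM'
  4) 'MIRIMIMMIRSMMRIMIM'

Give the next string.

Rewriting the 18 symbols of MIRIMIMMIRSMMRIMIM one by one yields IM MIR SMM MIR IM MIR IM IM MIR SMM R IM IM SMM MIR IM MIR IM; concatenated:

IMMIRSMMMIRIMMIRIMIMMIRSMMRIMIMSMMMIRIMMIRIM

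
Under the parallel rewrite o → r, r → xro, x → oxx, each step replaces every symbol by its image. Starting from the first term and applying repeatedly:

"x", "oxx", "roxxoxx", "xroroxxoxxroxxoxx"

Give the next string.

Rewriting the 17 symbols of xroroxxoxxroxxoxx one by one yields oxx xro r xro r oxx oxx r oxx oxx xro r oxx oxx r oxx oxx; concatenated:

oxxxrorxroroxxoxxroxxoxxxroroxxoxxroxxoxx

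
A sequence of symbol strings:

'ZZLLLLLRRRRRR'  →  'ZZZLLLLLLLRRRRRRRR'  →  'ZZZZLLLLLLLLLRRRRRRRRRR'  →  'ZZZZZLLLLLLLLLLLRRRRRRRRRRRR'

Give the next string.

ZZZZZZLLLLLLLLLLLLLRRRRRRRRRRRRRR

Reading off run lengths: Z runs 2, 3, 4, 5; L runs 5, 7, 9, 11; R runs 6, 8, 10, 12 — each is linear in n, where the shown terms are n = 3, 4, 5, 6.
Setting n = 7 gives 6, 13, 14 characters in each block.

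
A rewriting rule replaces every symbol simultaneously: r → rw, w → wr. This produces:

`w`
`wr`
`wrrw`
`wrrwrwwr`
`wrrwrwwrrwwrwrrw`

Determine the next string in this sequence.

φ(wrrwrwwrrwwrwrrw) expands symbol-by-symbol to wr rw rw wr rw wr wr rw rw wr wr rw wr rw rw wr; joining the 16 pieces gives the next term.

wrrwrwwrrwwrwrrwrwwrwrrwwrrwrwwr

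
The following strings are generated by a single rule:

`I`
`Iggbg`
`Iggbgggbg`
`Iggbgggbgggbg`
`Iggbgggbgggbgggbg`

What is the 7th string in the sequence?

Iggbgggbgggbgggbgggbgggbg

Each term is the previous one with ggbg appended.
From Iggbgggbgggbgggbg, 2 further steps: Iggbgggbgggbgggbg → Iggbgggbgggbgggbgggbg → (answer).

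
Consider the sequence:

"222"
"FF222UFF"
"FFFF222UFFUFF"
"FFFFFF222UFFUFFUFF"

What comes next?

s(k+1) = FF·s(k)·UFF, so each term gains FF as a prefix and UFF as a suffix.
Applying this once more to FFFFFF222UFFUFFUFF:

FFFFFFFF222UFFUFFUFFUFF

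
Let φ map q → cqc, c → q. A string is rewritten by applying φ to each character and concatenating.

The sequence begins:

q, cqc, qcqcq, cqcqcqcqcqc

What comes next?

Expanding cqcqcqcqcqc: c→q, q→cqc, c→q, q→cqc, c→q, q→cqc, c→q, q→cqc, c→q, q→cqc, c→q. Concatenated: q cqc q cqc q cqc q cqc q cqc q.

qcqcqcqcqcqcqcqcqcqcq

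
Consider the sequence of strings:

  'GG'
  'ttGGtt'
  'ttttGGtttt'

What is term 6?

Every step adds tt to the front and tt to the end of the previous string.
From ttttGGtttt, 3 further steps: ttttGGtttt → ttttttGGtttttt → ttttttttGGtttttttt → (answer).

ttttttttttGGtttttttttt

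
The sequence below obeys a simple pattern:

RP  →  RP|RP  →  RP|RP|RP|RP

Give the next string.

Every step duplicates the string with '|' between the halves.
Doubling RP|RP|RP|RP with '|' between the halves:

RP|RP|RP|RP|RP|RP|RP|RP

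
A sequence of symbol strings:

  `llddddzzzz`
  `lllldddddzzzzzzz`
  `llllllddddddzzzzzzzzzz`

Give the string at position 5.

Term n consists of 2n l's, followed by n+3 d's, followed by 3n+1 z's (n = 1, 2, …).
At n = 5 the blocks have lengths 10, 8, 16.

llllllllllddddddddzzzzzzzzzzzzzzzz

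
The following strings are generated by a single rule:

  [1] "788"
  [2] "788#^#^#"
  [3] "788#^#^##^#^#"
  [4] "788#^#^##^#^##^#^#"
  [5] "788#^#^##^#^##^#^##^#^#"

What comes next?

The strings grow by a fixed suffix #^#^# each time.
So the next term is 788#^#^##^#^##^#^##^#^#·#^#^#.

788#^#^##^#^##^#^##^#^##^#^#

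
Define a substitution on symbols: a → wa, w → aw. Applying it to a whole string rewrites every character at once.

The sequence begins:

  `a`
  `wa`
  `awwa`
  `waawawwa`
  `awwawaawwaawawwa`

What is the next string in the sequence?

Replace each of the 16 characters of awwawaawwaawawwa in place — wa aw aw wa aw wa wa aw aw wa wa aw wa aw aw wa — and concatenate.

waawawwaawwawaawawwawaawwaawawwa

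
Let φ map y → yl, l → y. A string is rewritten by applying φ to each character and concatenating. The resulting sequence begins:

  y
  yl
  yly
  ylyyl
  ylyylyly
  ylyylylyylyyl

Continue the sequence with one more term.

Replace each of the 13 characters of ylyylylyylyyl in place — yl y yl yl y yl y yl yl y yl yl y — and concatenate.

ylyylylyylyylylyylyly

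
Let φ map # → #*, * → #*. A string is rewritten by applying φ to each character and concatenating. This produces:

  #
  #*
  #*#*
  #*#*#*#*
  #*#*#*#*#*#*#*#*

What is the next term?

#*#*#*#*#*#*#*#*#*#*#*#*#*#*#*#*

φ(#*#*#*#*#*#*#*#*) expands symbol-by-symbol to #* #* #* #* #* #* #* #* #* #* #* #* #* #* #* #*; joining the 16 pieces gives the next term.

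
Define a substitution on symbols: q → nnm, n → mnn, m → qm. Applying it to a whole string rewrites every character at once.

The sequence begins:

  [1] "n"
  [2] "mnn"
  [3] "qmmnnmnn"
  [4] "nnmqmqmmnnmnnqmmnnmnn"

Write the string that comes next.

mnnmnnqmnnmqmnnmqmqmmnnmnnqmmnnmnnnnmqmqmmnnmnnqmmnnmnn

φ(nnmqmqmmnnmnnqmmnnmnn) expands symbol-by-symbol to mnn mnn qm nnm qm nnm qm qm mnn mnn qm mnn mnn nnm qm qm mnn mnn qm mnn mnn; joining the 21 pieces gives the next term.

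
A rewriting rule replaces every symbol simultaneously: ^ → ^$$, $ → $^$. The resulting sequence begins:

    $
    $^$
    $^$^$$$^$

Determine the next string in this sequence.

Expanding $^$^$$$^$: $→$^$, ^→^$$, $→$^$, ^→^$$, $→$^$, $→$^$, $→$^$, ^→^$$, $→$^$. Concatenated: $^$ ^$$ $^$ ^$$ $^$ $^$ $^$ ^$$ $^$.

$^$^$$$^$^$$$^$$^$$^$^$$$^$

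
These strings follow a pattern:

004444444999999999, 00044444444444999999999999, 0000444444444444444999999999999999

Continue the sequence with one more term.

000004444444444444444444999999999999999999

Reading off run lengths: 0 runs 2, 3, 4; 4 runs 7, 11, 15; 9 runs 9, 12, 15 — each is linear in n, where the shown terms are n = 2, 3, 4.
For the next term, n = 5, so the run lengths are 5, 19, 18.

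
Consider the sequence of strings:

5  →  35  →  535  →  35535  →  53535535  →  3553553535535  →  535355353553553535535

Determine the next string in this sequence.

This is a Fibonacci-style word recurrence s(k) = s(k−2)·s(k−1): e.g. 5·35 = 535.
Continuing: 3553553535535 · 535355353553553535535 gives term 8.

3553553535535535355353553553535535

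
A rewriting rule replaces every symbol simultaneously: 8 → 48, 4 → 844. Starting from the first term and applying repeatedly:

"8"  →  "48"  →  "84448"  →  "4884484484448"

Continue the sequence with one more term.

Applying the rule to each of the 13 symbols of 4884484484448 gives the pieces 844 48 48 844 844 48 844 844 48 844 844 844 48, which concatenate to the answer.

8444848844844488448444884484484448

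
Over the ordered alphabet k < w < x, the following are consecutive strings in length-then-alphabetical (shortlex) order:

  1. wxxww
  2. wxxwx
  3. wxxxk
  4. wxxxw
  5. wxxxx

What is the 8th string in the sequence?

xkkkx

Stepping forward 3 times from wxxxx: wxxxx → xkkkk → xkkkw, then the target.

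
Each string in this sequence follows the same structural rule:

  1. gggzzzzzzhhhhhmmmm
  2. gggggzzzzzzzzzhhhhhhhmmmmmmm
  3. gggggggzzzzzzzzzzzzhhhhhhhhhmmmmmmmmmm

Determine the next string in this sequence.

gggggggggzzzzzzzzzzzzzzzhhhhhhhhhhhmmmmmmmmmmmmm

Term n consists of 2n-1 g's, followed by 3n z's, followed by 2n+1 h's, followed by 3n-2 m's, where the shown terms are n = 2, 3, 4.
Setting n = 5 gives 9, 15, 11, 13 characters in each block.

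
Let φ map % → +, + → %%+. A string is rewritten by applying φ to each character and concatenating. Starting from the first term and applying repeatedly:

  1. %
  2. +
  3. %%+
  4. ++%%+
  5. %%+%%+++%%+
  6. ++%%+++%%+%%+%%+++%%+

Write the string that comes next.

%%+%%+++%%+%%+%%+++%%+++%%+++%%+%%+%%+++%%+

φ(++%%+++%%+%%+%%+++%%+) expands symbol-by-symbol to %%+ %%+ + + %%+ %%+ %%+ + + %%+ + + %%+ + + %%+ %%+ %%+ + + %%+; joining the 21 pieces gives the next term.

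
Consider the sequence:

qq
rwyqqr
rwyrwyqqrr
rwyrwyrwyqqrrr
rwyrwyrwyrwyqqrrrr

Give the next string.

rwyrwyrwyrwyrwyqqrrrrr

s(k+1) = rwy·s(k)·r, so each term gains rwy as a prefix and r as a suffix.
One more step from rwyrwyrwyrwyqqrrrr gives the answer.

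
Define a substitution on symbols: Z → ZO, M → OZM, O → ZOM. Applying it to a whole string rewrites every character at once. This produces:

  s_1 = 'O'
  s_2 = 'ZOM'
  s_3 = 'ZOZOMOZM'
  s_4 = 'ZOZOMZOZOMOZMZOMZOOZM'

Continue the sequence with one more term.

φ(ZOZOMZOZOMOZMZOMZOOZM) expands symbol-by-symbol to ZO ZOM ZO ZOM OZM ZO ZOM ZO ZOM OZM ZOM ZO OZM ZO ZOM OZM ZO ZOM ZOM ZO OZM; joining the 21 pieces gives the next term.

ZOZOMZOZOMOZMZOZOMZOZOMOZMZOMZOOZMZOZOMOZMZOZOMZOMZOOZM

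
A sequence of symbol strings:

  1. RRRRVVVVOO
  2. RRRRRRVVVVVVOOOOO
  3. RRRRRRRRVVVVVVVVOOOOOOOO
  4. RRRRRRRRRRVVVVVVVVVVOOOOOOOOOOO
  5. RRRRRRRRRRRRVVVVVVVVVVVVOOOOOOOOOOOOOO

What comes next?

RRRRRRRRRRRRRRVVVVVVVVVVVVVVOOOOOOOOOOOOOOOOO

The n-th term is 2n+2 R's then 2n+2 V's then 3n-1 O's (n = 1, 2, …).
Setting n = 6 gives 14, 14, 17 characters in each block.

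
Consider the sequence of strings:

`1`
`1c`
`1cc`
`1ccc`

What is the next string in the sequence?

1cccc

Every step adds c to the end: s(k+1) = s(k)·c.
So the next term is 1ccc·c.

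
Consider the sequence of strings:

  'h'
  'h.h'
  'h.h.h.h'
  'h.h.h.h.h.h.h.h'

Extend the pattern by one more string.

Every step duplicates the string with '.' between the halves.
So the next term is two copies of h.h.h.h.h.h.h.h with '.' between the halves.

h.h.h.h.h.h.h.h.h.h.h.h.h.h.h.h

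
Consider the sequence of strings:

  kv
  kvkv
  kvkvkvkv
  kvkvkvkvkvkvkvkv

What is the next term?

kvkvkvkvkvkvkvkvkvkvkvkvkvkvkvkv

s(k+1) = s(k)·s(k) — each term doubles the last.
So the next term is two copies of kvkvkvkvkvkvkvkv.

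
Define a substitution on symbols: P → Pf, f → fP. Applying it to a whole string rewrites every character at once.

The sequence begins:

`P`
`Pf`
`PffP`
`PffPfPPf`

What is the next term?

PffPfPPffPPfPffP

Rewriting each symbol of PffPfPPf: P→Pf, f→fP, f→fP, P→Pf, f→fP, P→Pf, P→Pf, f→fP, which concatenates to Pf fP fP Pf fP Pf Pf fP.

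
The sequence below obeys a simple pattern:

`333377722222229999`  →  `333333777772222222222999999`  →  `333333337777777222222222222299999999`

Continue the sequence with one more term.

333333333377777777722222222222222229999999999

Each string has the form 3^{2n} 7^{2n-1} 2^{3n+1} 9^{2n}, where the shown terms are n = 2, 3, 4.
For the next term, n = 5, so the run lengths are 10, 9, 16, 10.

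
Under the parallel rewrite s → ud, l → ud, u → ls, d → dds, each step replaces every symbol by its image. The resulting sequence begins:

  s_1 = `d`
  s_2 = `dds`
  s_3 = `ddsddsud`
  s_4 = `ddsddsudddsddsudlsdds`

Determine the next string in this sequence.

ddsddsudddsddsudlsddsddsddsudddsddsudlsddsududddsddsud

Applying the rule to each of the 21 symbols of ddsddsudddsddsudlsdds gives the pieces dds dds ud dds dds ud ls dds dds dds ud dds dds ud ls dds ud ud dds dds ud, which concatenate to the answer.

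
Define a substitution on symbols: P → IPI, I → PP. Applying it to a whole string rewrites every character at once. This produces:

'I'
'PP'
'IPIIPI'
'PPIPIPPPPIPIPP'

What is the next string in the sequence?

Rewriting the 14 symbols of PPIPIPPPPIPIPP one by one yields IPI IPI PP IPI PP IPI IPI IPI IPI PP IPI PP IPI IPI; concatenated:

IPIIPIPPIPIPPIPIIPIIPIIPIPPIPIPPIPIIPI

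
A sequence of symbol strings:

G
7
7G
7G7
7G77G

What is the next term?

7G77G7G7

This is a Fibonacci-style word recurrence s(k) = s(k−1)·s(k−2): e.g. 7·G = 7G.
Continuing: 7G77G · 7G7 gives term 6.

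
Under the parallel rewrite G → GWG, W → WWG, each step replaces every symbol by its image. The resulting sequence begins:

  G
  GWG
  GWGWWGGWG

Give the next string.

Expanding GWGWWGGWG: G→GWG, W→WWG, G→GWG, W→WWG, W→WWG, G→GWG, G→GWG, W→WWG, G→GWG. Concatenated: GWG WWG GWG WWG WWG GWG GWG WWG GWG.

GWGWWGGWGWWGWWGGWGGWGWWGGWG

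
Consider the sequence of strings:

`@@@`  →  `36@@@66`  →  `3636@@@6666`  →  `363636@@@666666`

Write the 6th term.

3636363636@@@6666666666

s(k+1) = 36·s(k)·66, so each term gains 36 as a prefix and 66 as a suffix.
From 363636@@@666666, 2 further steps: 363636@@@666666 → 36363636@@@66666666 → (answer).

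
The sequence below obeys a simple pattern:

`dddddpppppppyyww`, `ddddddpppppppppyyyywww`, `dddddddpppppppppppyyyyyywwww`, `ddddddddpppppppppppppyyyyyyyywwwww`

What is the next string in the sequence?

Term n consists of n+3 d's, followed by 2n+3 p's, followed by 2n-2 y's, followed by n w's, where the shown terms are n = 2, 3, 4, 5.
At n = 6 the blocks have lengths 9, 15, 10, 6.

dddddddddpppppppppppppppyyyyyyyyyywwwwww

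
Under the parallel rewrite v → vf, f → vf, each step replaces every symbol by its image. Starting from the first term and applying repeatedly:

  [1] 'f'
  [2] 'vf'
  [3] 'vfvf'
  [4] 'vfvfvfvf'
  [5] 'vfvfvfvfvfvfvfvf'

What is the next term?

Rewriting the 16 symbols of vfvfvfvfvfvfvfvf one by one yields vf vf vf vf vf vf vf vf vf vf vf vf vf vf vf vf; concatenated:

vfvfvfvfvfvfvfvfvfvfvfvfvfvfvfvf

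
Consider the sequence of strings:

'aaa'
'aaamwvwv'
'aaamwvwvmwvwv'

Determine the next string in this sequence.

The strings grow by a fixed suffix mwvwv each time.
Applying this once more to aaamwvwvmwvwv:

aaamwvwvmwvwvmwvwv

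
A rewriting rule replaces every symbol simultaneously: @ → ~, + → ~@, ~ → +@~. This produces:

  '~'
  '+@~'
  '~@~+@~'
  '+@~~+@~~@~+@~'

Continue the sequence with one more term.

Applying the rule to each of the 13 symbols of +@~~+@~~@~+@~ gives the pieces ~@ ~ +@~ +@~ ~@ ~ +@~ +@~ ~ +@~ ~@ ~ +@~, which concatenate to the answer.

~@~+@~+@~~@~+@~+@~~+@~~@~+@~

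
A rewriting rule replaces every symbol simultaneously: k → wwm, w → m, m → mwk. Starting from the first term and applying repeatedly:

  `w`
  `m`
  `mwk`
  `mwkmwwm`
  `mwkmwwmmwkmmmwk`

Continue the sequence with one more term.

mwkmwwmmwkmmmwkmwkmwwmmwkmwkmwkmwwm

φ(mwkmwwmmwkmmmwk) expands symbol-by-symbol to mwk m wwm mwk m m mwk mwk m wwm mwk mwk mwk m wwm; joining the 15 pieces gives the next term.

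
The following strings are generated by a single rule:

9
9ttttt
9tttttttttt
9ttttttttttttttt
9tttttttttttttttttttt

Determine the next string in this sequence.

Each term is the previous one with ttttt appended.
One more step from 9tttttttttttttttttttt gives the answer.

9ttttttttttttttttttttttttt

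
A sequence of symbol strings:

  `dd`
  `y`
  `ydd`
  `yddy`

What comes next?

From term 3 onward, concatenate the last term with the second-to-last: y·dd = ydd, ydd·y = yddy, …
Continuing: yddy · ydd gives term 5.

yddyydd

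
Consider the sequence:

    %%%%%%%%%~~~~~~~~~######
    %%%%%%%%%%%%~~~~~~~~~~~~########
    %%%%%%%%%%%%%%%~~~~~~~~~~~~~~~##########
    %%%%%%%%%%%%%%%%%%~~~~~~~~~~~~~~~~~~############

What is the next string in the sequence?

%%%%%%%%%%%%%%%%%%%%%~~~~~~~~~~~~~~~~~~~~~##############

Term n consists of 3n %'s, followed by 3n ~'s, followed by 2n #'s, where the shown terms are n = 3, 4, 5, 6.
At n = 7 the blocks have lengths 21, 21, 14.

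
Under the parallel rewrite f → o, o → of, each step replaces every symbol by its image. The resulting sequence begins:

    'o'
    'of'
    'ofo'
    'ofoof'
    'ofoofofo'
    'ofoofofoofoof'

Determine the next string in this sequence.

Applying the rule to each of the 13 symbols of ofoofofoofoof gives the pieces of o of of o of o of of o of of o, which concatenate to the answer.

ofoofofoofoofofoofofo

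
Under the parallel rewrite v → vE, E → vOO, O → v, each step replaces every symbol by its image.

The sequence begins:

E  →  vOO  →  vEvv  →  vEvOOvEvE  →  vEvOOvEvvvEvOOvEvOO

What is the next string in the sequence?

vEvOOvEvvvEvOOvEvEvEvOOvEvvvEvOOvEvv

φ(vEvOOvEvvvEvOOvEvOO) expands symbol-by-symbol to vE vOO vE v v vE vOO vE vE vE vOO vE v v vE vOO vE v v; joining the 19 pieces gives the next term.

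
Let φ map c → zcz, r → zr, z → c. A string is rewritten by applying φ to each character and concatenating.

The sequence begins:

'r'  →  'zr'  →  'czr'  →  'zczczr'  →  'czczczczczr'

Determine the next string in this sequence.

zczczczczczczczczczczr

Apply φ to czczczczczr symbol by symbol: c→zcz, z→c, c→zcz, z→c, c→zcz, z→c, c→zcz, z→c, c→zcz, z→c, r→zr; joined: zcz c zcz c zcz c zcz c zcz c zr.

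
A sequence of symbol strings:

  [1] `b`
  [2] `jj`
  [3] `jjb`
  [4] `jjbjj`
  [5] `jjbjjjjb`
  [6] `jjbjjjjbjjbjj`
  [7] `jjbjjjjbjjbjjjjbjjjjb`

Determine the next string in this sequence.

jjbjjjjbjjbjjjjbjjjjbjjbjjjjbjjbjj

Each term (from the third on) is the previous term followed by the one before it: term 3 = jj·b = jjb.
Continuing: jjbjjjjbjjbjjjjbjjjjb · jjbjjjjbjjbjj gives term 8.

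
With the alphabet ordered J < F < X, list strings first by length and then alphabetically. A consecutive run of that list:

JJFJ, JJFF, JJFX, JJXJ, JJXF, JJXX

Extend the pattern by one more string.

JFJJ

The successor of JJXX increments the rightmost position that isn't already X and resets every position after it to J.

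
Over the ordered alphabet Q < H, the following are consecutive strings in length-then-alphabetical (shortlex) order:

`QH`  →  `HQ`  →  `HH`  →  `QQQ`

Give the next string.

Find the rightmost character of QQQ below H, bump it to the next letter, and reset everything to its right to Q.

QQH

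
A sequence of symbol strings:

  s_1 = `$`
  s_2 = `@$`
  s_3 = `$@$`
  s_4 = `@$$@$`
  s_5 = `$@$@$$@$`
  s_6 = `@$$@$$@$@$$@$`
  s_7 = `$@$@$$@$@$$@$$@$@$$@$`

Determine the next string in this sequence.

@$$@$$@$@$$@$$@$@$$@$@$$@$$@$@$$@$

This is a Fibonacci-style word recurrence s(k) = s(k−2)·s(k−1): e.g. $·@$ = $@$.
So term 8 is @$$@$$@$@$$@$·$@$@$$@$@$$@$$@$@$$@$.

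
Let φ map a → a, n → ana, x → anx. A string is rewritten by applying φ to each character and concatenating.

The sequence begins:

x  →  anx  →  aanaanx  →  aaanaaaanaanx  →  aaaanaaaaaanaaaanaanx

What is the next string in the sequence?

Rewriting the 21 symbols of aaaanaaaaaanaaaanaanx one by one yields a a a a ana a a a a a a ana a a a a ana a a ana anx; concatenated:

aaaaanaaaaaaaanaaaaaanaaaanaanx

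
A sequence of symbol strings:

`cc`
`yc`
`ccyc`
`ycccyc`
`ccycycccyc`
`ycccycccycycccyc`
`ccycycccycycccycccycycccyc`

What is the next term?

ycccycccycycccycccycycccycycccycccycycccyc

From term 3 onward, concatenate the second-to-last term with the last: cc·yc = ccyc, yc·ccyc = ycccyc, …
So term 8 is ycccycccycycccyc·ccycycccycycccycccycycccyc.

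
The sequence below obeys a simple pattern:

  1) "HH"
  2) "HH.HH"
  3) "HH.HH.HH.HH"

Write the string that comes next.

s(k+1) = s(k)·.·s(k) — each term doubles the last with '.' between the halves.
Doubling HH.HH.HH.HH with '.' between the halves:

HH.HH.HH.HH.HH.HH.HH.HH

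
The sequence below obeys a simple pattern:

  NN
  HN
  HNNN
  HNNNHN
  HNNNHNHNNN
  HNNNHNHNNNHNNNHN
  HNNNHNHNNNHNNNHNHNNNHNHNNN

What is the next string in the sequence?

Each term (from the third on) is the previous term followed by the one before it: term 3 = HN·NN = HNNN.
So term 8 is HNNNHNHNNNHNNNHNHNNNHNHNNN·HNNNHNHNNNHNNNHN.

HNNNHNHNNNHNNNHNHNNNHNHNNNHNNNHNHNNNHNNNHN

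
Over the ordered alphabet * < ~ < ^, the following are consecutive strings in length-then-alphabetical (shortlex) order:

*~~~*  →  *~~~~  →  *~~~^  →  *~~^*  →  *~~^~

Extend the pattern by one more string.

Find the rightmost character of *~~^~ below ^, bump it to the next letter, and reset everything to its right to *.

*~~^^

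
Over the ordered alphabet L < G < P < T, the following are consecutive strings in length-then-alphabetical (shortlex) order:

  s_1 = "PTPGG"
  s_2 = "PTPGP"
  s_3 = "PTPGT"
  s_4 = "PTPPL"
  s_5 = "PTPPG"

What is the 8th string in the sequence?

PTPTL

Stepping forward 3 times from PTPPG: PTPPG → PTPPP → PTPPT, then the target.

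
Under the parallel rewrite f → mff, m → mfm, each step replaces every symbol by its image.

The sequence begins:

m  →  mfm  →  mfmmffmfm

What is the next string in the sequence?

mfmmffmfmmfmmffmffmfmmffmfm

Apply φ to mfmmffmfm symbol by symbol: m→mfm, f→mff, m→mfm, m→mfm, f→mff, f→mff, m→mfm, f→mff, m→mfm; joined: mfm mff mfm mfm mff mff mfm mff mfm.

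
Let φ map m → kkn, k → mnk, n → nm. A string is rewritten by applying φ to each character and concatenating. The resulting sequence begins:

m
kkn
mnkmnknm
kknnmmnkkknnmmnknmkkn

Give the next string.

mnkmnknmnmkknkknnmmnkmnkmnknmnmkknkknnmmnknmkknmnkmnknm

Replace each of the 21 characters of kknnmmnkkknnmmnknmkkn in place — mnk mnk nm nm kkn kkn nm mnk mnk mnk nm nm kkn kkn nm mnk nm kkn mnk mnk nm — and concatenate.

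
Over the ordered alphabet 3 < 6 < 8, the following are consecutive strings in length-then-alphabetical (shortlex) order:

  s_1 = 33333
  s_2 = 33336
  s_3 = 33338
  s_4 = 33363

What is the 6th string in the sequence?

Continuing the enumeration 2 steps past 33363: 33363 → 33366 → (answer).

33368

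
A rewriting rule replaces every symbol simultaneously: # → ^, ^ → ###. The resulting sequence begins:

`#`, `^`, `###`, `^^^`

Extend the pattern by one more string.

Rewriting each symbol of ^^^: ^→###, ^→###, ^→###, which concatenates to ### ### ###.

#########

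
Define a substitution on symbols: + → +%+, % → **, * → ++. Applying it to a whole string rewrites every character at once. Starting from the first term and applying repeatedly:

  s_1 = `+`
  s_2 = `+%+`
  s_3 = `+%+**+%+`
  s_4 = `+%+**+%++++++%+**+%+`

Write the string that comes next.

+%+**+%++++++%+**+%++%++%++%++%++%+**+%++++++%+**+%+

Replace each of the 20 characters of +%+**+%++++++%+**+%+ in place — +%+ ** +%+ ++ ++ +%+ ** +%+ +%+ +%+ +%+ +%+ +%+ ** +%+ ++ ++ +%+ ** +%+ — and concatenate.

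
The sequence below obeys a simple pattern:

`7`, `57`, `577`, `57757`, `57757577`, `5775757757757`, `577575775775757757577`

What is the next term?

From term 3 onward, concatenate the last term with the second-to-last: 57·7 = 577, 577·57 = 57757, …
Continuing: 577575775775757757577 · 5775757757757 gives term 8.

5775757757757577575775775757757757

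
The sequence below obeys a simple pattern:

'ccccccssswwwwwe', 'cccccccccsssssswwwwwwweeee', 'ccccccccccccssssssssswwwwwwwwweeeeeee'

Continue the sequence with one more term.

Each string has the form c^{3n+3} s^{3n} w^{2n+3} e^{3n-2} (n = 1, 2, …).
At n = 4 the blocks have lengths 15, 12, 11, 10.

cccccccccccccccsssssssssssswwwwwwwwwwweeeeeeeeee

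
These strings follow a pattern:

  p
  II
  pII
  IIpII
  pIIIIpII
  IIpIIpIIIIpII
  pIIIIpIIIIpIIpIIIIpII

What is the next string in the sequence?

IIpIIpIIIIpIIpIIIIpIIIIpIIpIIIIpII

Each term (from the third on) is the two preceding terms concatenated in order: term 3 = p·II = pII.
The next term joins IIpIIpIIIIpII and pIIIIpIIIIpIIpIIIIpII.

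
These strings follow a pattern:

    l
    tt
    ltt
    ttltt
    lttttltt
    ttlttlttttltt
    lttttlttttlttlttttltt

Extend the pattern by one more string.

From term 3 onward, concatenate the second-to-last term with the last: l·tt = ltt, tt·ltt = ttltt, …
The next term joins ttlttlttttltt and lttttlttttlttlttttltt.

ttlttlttttlttlttttlttttlttlttttltt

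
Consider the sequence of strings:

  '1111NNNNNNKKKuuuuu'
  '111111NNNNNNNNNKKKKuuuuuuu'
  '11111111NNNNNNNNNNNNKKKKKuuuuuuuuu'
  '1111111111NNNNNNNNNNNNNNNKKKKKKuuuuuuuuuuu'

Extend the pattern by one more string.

The n-th term is 2n 1's then 3n N's then n+1 K's then 2n+1 u's, where the shown terms are n = 2, 3, 4, 5.
Setting n = 6 gives 12, 18, 7, 13 characters in each block.

111111111111NNNNNNNNNNNNNNNNNNKKKKKKKuuuuuuuuuuuuu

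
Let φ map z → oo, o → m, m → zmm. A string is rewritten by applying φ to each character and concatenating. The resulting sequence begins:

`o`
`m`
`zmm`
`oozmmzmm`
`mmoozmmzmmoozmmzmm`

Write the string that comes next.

zmmzmmmmoozmmzmmoozmmzmmmmoozmmzmmoozmmzmm

Applying the rule to each of the 18 symbols of mmoozmmzmmoozmmzmm gives the pieces zmm zmm m m oo zmm zmm oo zmm zmm m m oo zmm zmm oo zmm zmm, which concatenate to the answer.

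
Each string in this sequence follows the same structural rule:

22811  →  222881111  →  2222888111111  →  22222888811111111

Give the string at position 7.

Each string has the form 2^{n+1} 8^{n} 1^{2n} (n = 1, 2, …).
At n = 7 the blocks have lengths 8, 7, 14.

22222222888888811111111111111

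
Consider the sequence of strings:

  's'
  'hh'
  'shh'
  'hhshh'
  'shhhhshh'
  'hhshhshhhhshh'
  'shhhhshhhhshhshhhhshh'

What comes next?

hhshhshhhhshhshhhhshhhhshhshhhhshh

Each term (from the third on) is the two preceding terms concatenated in order: term 3 = s·hh = shh.
The next term joins hhshhshhhhshh and shhhhshhhhshhshhhhshh.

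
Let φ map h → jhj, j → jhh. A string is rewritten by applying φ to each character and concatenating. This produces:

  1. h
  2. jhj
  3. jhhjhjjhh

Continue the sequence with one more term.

jhhjhjjhjjhhjhjjhhjhhjhjjhj

Apply φ to jhhjhjjhh symbol by symbol: j→jhh, h→jhj, h→jhj, j→jhh, h→jhj, j→jhh, j→jhh, h→jhj, h→jhj; joined: jhh jhj jhj jhh jhj jhh jhh jhj jhj.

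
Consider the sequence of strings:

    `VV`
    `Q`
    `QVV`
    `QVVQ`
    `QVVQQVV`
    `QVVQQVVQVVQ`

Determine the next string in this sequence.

QVVQQVVQVVQQVVQQVV

Each term (from the third on) is the previous term followed by the one before it: term 3 = Q·VV = QVV.
Continuing: QVVQQVVQVVQ · QVVQQVV gives term 7.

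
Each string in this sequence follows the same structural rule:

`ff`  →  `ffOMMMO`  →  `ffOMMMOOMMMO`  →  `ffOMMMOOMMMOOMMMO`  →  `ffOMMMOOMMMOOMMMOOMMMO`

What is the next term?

ffOMMMOOMMMOOMMMOOMMMOOMMMO

Every step adds OMMMO to the end: s(k+1) = s(k)·OMMMO.
One more step from ffOMMMOOMMMOOMMMOOMMMO gives the answer.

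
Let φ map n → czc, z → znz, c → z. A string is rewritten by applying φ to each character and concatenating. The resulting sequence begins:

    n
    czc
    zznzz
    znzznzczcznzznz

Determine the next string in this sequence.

Rewriting the 15 symbols of znzznzczcznzznz one by one yields znz czc znz znz czc znz z znz z znz czc znz znz czc znz; concatenated:

znzczcznzznzczcznzzznzzznzczcznzznzczcznz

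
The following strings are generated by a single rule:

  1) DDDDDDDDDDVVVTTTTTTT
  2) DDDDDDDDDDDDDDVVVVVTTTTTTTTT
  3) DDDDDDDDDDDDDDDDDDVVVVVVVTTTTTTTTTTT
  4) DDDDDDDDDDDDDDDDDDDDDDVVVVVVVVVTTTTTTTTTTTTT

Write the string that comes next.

Each string has the form D^{4n+2} V^{2n-1} T^{2n+3}, where the shown terms are n = 2, 3, 4, 5.
Setting n = 6 gives 26, 11, 15 characters in each block.

DDDDDDDDDDDDDDDDDDDDDDDDDDVVVVVVVVVVVTTTTTTTTTTTTTTT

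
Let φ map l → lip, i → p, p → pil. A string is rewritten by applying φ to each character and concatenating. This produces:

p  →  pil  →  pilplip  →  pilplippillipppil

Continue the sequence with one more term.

Rewriting the 17 symbols of pilplippillipppil one by one yields pil p lip pil lip p pil pil p lip lip p pil pil pil p lip; concatenated:

pilplippillipppilpilpliplipppilpilpilplip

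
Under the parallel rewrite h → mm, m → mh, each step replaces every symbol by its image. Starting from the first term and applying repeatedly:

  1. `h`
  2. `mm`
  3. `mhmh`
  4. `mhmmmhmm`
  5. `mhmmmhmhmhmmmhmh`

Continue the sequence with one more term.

Rewriting the 16 symbols of mhmmmhmhmhmmmhmh one by one yields mh mm mh mh mh mm mh mm mh mm mh mh mh mm mh mm; concatenated:

mhmmmhmhmhmmmhmmmhmmmhmhmhmmmhmm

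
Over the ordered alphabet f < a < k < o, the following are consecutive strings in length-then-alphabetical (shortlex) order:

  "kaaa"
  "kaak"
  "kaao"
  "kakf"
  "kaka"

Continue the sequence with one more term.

Treat kaka as a base-4 numeral over the given alphabet and add one, carrying through any trailing o's.

kakk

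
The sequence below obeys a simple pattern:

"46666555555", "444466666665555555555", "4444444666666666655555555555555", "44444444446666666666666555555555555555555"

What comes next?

Each string has the form 4^{3n-2} 6^{3n+1} 5^{4n+2} (n = 1, 2, …).
At n = 5 the blocks have lengths 13, 16, 22.

444444444444466666666666666665555555555555555555555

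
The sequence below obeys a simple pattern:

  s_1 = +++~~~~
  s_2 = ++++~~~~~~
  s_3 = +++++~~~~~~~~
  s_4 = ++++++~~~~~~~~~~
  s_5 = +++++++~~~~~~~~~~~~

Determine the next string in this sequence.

Term n consists of n+1 +'s, followed by 2n ~'s, where the shown terms are n = 2, 3, 4, 5, 6.
For the next term, n = 7, so the run lengths are 8, 14.

++++++++~~~~~~~~~~~~~~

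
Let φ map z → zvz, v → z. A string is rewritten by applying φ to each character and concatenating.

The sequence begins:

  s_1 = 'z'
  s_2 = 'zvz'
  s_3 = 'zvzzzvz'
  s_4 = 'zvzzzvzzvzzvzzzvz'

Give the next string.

φ(zvzzzvzzvzzvzzzvz) expands symbol-by-symbol to zvz z zvz zvz zvz z zvz zvz z zvz zvz z zvz zvz zvz z zvz; joining the 17 pieces gives the next term.

zvzzzvzzvzzvzzzvzzvzzzvzzvzzzvzzvzzvzzzvz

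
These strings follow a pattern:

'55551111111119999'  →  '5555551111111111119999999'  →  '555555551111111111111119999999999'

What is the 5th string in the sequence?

Each string has the form 5^{2n} 1^{3n+3} 9^{3n-2}, where the shown terms are n = 2, 3, 4.
Setting n = 6 gives 12, 21, 16 characters in each block.

5555555555551111111111111111111119999999999999999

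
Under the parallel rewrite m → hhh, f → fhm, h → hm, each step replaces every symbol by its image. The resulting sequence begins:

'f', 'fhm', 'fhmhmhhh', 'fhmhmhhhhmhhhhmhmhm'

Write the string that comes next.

fhmhmhhhhmhhhhmhmhmhmhhhhmhmhmhmhhhhmhhhhmhhh

Applying the rule to each of the 19 symbols of fhmhmhhhhmhhhhmhmhm gives the pieces fhm hm hhh hm hhh hm hm hm hm hhh hm hm hm hm hhh hm hhh hm hhh, which concatenate to the answer.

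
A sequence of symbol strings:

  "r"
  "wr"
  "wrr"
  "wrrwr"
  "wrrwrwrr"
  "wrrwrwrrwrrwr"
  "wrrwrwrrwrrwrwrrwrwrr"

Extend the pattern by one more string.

This is a Fibonacci-style word recurrence s(k) = s(k−1)·s(k−2): e.g. wr·r = wrr.
Continuing: wrrwrwrrwrrwrwrrwrwrr · wrrwrwrrwrrwr gives term 8.

wrrwrwrrwrrwrwrrwrwrrwrrwrwrrwrrwr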